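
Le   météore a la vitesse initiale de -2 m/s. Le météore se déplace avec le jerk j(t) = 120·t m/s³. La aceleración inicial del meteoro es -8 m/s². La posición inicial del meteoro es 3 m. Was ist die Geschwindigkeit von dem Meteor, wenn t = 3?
Um dies zu lösen, müssen wir 2 Stammfunktionen unserer Gleichung für den Ruck j(t) = 120·t finden. Das Integral von dem Ruck, mit a(0) = -8, ergibt die Beschleunigung: a(t) = 60·t^2 - 8. Durch Integration von der Beschleunigung und Verwendung der Anfangsbedingung v(0) = -2, erhalten wir v(t) = 20·t^3 - 8·t - 2. Mit v(t) = 20·t^3 - 8·t - 2 und Einsetzen von t = 3, finden wir v = 514.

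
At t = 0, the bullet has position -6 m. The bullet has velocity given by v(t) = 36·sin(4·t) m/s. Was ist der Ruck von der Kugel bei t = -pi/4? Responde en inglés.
To solve this, we need to take 2 derivatives of our velocity equation v(t) = 36·sin(4·t). Taking d/dt of v(t), we find a(t) = 144·cos(4·t). Differentiating acceleration, we get jerk: j(t) = -576·sin(4·t). Using j(t) = -576·sin(4·t) and substituting t = -pi/4, we find j = 0.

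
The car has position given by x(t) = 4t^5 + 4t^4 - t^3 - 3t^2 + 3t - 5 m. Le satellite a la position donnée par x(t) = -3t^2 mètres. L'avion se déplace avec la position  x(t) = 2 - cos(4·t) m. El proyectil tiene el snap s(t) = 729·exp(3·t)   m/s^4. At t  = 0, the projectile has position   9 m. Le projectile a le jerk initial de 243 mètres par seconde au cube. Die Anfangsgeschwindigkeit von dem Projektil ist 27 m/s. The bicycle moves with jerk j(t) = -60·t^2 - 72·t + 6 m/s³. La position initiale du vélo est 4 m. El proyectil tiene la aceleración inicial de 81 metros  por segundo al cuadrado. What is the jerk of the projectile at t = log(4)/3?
To find the answer, we compute 1 integral of s(t) = 729·exp(3·t). Taking ∫s(t)dt and applying j(0) = 243, we find j(t) = 243·exp(3·t). We have jerk j(t) = 243·exp(3·t). Substituting t = log(4)/3: j(log(4)/3) = 972.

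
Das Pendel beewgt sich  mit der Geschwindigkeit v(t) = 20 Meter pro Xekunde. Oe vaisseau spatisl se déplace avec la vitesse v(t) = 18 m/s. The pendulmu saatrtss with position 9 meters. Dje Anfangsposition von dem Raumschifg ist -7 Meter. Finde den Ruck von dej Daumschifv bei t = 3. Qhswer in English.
We must differentiate our velocity equation v(t) = 18 2 times. Taking d/dt of v(t), we find a(t) = 0. Differentiating acceleration, we get jerk: j(t) = 0. Using j(t) = 0 and substituting t = 3, we find j = 0.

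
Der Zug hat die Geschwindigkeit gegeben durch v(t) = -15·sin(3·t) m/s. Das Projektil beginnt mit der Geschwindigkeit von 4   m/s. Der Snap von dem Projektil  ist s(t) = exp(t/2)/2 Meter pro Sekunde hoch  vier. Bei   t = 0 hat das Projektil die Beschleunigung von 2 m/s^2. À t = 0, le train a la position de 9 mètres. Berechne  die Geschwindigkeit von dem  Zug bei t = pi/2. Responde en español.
Usando v(t) = -15·sin(3·t) y sustituyendo t = pi/2, encontramos v = 15.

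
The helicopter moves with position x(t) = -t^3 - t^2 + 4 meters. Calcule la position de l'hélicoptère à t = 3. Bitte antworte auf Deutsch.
Aus der Gleichung für die Position x(t) = -t^3 - t^2 + 4, setzen wir t = 3 ein und erhalten x = -32.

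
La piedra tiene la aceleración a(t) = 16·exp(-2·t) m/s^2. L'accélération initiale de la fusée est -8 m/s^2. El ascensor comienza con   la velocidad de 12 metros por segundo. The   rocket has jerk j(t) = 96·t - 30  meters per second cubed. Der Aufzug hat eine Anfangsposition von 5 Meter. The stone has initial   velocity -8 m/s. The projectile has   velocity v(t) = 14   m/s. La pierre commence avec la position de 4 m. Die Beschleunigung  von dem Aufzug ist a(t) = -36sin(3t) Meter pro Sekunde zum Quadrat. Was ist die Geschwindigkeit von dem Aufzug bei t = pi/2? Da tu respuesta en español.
Para resolver esto, necesitamos tomar 1 antiderivada de nuestra ecuación de la aceleración a(t) = -36·sin(3·t). La integral de la aceleración es la velocidad. Usando v(0) = 12, obtenemos v(t) = 12·cos(3·t). Tenemos la velocidad v(t) = 12·cos(3·t). Sustituyendo t = pi/2: v(pi/2) = 0.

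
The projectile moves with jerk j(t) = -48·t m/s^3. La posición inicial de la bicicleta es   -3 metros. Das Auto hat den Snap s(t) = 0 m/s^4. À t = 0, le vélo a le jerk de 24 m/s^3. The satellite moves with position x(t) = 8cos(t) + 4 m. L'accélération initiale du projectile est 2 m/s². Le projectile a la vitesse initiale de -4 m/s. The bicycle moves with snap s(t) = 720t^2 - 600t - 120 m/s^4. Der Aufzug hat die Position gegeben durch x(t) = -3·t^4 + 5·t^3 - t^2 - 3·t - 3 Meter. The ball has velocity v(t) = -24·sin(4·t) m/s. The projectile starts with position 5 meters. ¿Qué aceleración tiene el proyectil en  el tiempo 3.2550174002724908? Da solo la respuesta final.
En t = 3.2550174002724908, a = -252.283318625840.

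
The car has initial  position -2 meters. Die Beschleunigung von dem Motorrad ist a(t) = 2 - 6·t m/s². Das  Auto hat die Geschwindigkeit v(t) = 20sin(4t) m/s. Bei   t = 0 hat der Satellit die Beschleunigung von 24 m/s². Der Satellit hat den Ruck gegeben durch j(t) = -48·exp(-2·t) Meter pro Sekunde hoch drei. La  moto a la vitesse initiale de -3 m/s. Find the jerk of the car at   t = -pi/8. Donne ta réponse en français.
En partant de la vitesse v(t) = 20·sin(4·t), nous prenons 2 dérivées. En prenant d/dt de v(t), nous trouvons a(t) = 80·cos(4·t). En prenant d/dt de a(t), nous trouvons j(t) = -320·sin(4·t). Nous avons le jerk j(t) = -320·sin(4·t). En substituant t = -pi/8: j(-pi/8) = 320.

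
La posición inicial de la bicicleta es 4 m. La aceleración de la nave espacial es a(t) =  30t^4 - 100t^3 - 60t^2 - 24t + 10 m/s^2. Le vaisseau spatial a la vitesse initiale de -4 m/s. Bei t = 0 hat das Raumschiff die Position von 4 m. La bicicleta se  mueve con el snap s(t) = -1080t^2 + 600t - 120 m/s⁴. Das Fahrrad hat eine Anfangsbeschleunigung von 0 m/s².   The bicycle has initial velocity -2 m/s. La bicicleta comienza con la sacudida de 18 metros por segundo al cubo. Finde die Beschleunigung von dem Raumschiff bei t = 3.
Mit a(t) = 30·t^4 - 100·t^3 - 60·t^2 - 24·t + 10 und Einsetzen von t = 3, finden wir a = -872.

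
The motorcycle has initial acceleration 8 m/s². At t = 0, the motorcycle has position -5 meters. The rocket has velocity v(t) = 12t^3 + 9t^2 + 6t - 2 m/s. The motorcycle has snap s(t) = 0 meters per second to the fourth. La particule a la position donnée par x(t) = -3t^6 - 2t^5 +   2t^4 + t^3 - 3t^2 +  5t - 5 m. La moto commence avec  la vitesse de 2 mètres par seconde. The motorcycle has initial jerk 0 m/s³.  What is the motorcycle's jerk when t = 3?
We must find the antiderivative of our snap equation s(t) = 0 1 time. Taking ∫s(t)dt and applying j(0) = 0, we find j(t) = 0. We have jerk j(t) = 0. Substituting t = 3: j(3) = 0.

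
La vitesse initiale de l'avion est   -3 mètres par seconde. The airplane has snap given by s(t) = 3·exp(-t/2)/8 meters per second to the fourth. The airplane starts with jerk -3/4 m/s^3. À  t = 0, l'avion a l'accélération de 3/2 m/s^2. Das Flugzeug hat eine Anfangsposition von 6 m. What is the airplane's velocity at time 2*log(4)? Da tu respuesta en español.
Para resolver esto, necesitamos tomar 3 antiderivadas de nuestra ecuación del snap s(t) = 3·exp(-t/2)/8. La antiderivada del snap es la sacudida. Usando j(0) = -3/4, obtenemos j(t) = -3·exp(-t/2)/4. Integrando la sacudida y usando la condición inicial a(0) = 3/2, obtenemos a(t) = 3·exp(-t/2)/2. Integrando la aceleración y usando la condición inicial v(0) = -3, obtenemos v(t) = -3·exp(-t/2). De la ecuación de la velocidad v(t) = -3·exp(-t/2), sustituimos t = 2*log(4) para obtener v = -3/4.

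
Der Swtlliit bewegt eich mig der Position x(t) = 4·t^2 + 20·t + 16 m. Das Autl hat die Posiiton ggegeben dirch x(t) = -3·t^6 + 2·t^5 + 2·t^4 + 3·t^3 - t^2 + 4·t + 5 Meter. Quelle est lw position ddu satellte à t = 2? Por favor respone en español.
De la ecuación de la posición x(t) = 4·t^2 + 20·t + 16, sustituimos t = 2 para obtener x = 72.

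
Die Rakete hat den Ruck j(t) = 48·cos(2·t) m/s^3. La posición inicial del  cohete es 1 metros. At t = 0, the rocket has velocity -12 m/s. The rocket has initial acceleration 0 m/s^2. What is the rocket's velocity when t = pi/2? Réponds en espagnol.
Partiendo de la sacudida j(t) = 48·cos(2·t), tomamos 2 antiderivadas. La antiderivada de la sacudida es la aceleración. Usando a(0) = 0, obtenemos a(t) = 24·sin(2·t). Tomando ∫a(t)dt y aplicando v(0) = -12, encontramos v(t) = -12·cos(2·t). De la ecuación de la velocidad v(t) = -12·cos(2·t), sustituimos t = pi/2 para obtener v = 12.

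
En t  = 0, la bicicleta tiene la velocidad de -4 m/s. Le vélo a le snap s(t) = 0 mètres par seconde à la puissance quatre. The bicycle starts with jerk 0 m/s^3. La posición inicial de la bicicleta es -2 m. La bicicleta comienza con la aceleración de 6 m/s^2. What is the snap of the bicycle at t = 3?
We have snap s(t) = 0. Substituting t = 3: s(3) = 0.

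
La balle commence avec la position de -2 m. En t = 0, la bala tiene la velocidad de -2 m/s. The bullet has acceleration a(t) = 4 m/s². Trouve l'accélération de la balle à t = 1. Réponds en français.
Nous avons l'accélération a(t) = 4. En substituant t = 1: a(1) = 4.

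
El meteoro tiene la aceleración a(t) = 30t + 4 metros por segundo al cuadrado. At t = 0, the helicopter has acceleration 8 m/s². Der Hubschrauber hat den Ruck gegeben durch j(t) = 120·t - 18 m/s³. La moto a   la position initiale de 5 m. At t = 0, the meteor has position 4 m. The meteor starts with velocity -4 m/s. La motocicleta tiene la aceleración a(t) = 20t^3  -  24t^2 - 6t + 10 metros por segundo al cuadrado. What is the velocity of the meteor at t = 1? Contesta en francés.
En partant de l'accélération a(t) = 30·t + 4, nous prenons 1 intégrale. L'intégrale de l'accélération est la vitesse. En utilisant v(0) = -4, nous obtenons v(t) = 15·t^2 + 4·t - 4. En utilisant v(t) = 15·t^2 + 4·t - 4 et en substituant t = 1, nous trouvons v = 15.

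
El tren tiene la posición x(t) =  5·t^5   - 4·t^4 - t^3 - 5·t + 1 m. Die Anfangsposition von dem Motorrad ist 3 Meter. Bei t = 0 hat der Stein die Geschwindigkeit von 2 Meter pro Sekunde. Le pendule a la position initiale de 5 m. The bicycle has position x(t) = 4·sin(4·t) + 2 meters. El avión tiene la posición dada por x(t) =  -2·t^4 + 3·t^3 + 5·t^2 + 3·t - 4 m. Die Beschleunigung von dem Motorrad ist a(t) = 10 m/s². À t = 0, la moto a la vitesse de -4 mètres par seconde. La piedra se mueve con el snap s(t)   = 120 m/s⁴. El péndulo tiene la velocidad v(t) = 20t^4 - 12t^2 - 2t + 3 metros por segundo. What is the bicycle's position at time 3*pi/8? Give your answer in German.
Mit x(t) = 4·sin(4·t) + 2 und Einsetzen von t = 3*pi/8, finden wir x = -2.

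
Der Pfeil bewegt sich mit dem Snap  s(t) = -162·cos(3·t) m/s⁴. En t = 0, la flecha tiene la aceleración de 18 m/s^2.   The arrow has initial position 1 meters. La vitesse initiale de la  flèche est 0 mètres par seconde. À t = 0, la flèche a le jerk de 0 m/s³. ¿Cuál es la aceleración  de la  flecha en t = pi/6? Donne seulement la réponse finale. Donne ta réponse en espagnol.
En t = pi/6, a = 0.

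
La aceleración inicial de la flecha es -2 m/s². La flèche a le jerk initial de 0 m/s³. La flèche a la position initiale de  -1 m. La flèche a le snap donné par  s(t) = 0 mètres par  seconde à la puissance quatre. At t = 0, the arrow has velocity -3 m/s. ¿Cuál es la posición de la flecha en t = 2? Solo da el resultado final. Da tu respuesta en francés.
x(2) = -11.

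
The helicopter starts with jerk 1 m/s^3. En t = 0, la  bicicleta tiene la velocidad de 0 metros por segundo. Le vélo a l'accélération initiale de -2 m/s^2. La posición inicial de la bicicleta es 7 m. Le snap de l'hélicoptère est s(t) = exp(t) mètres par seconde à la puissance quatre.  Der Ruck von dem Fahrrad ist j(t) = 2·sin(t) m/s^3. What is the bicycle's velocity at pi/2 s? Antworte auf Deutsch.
Ausgehend von dem Ruck j(t) = 2·sin(t), nehmen wir 2 Stammfunktionen. Mit ∫j(t)dt und Anwendung von a(0) = -2, finden wir a(t) = -2·cos(t). Das Integral von der Beschleunigung, mit v(0) = 0, ergibt die Geschwindigkeit: v(t) = -2·sin(t). Mit v(t) = -2·sin(t) und Einsetzen von t = pi/2, finden wir v = -2.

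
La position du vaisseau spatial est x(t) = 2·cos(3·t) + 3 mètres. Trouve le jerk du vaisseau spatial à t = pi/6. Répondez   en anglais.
To solve this, we need to take 3 derivatives of our position equation x(t) = 2·cos(3·t) + 3. The derivative of position gives velocity: v(t) = -6·sin(3·t). Differentiating velocity, we get acceleration: a(t) = -18·cos(3·t). Differentiating acceleration, we get jerk: j(t) = 54·sin(3·t). We have jerk j(t) = 54·sin(3·t). Substituting t = pi/6: j(pi/6) = 54.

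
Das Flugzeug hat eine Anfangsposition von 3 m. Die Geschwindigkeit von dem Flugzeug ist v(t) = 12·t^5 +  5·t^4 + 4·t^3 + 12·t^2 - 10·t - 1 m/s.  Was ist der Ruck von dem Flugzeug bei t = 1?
Ausgehend von der Geschwindigkeit v(t) = 12·t^5 + 5·t^4 + 4·t^3 + 12·t^2 - 10·t - 1, nehmen wir 2 Ableitungen. Mit d/dt von v(t) finden wir a(t) = 60·t^4 + 20·t^3 + 12·t^2 + 24·t - 10. Die Ableitung von der Beschleunigung ergibt den Ruck: j(t) = 240·t^3 + 60·t^2 + 24·t + 24. Mit j(t) = 240·t^3 + 60·t^2 + 24·t + 24 und Einsetzen von t = 1, finden wir j = 348.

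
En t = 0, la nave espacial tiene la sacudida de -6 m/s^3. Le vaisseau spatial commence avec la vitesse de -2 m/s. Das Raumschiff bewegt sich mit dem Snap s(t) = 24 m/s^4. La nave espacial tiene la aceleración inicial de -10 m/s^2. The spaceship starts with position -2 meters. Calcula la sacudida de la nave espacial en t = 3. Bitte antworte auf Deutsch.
Wir müssen das Integral unserer Gleichung für den Snap s(t) = 24 1-mal finden. Mit ∫s(t)dt und Anwendung von j(0) = -6, finden wir j(t) = 24·t - 6. Wir haben den Ruck j(t) = 24·t - 6. Durch Einsetzen von t = 3: j(3) = 66.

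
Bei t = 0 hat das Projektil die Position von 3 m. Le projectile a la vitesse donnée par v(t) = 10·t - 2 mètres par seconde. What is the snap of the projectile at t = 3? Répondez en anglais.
To solve this, we need to take 3 derivatives of our velocity equation v(t) = 10·t - 2. Differentiating velocity, we get acceleration: a(t) = 10. Taking d/dt of a(t), we find j(t) = 0. The derivative of jerk gives snap: s(t) = 0. We have snap s(t) = 0. Substituting t = 3: s(3) = 0.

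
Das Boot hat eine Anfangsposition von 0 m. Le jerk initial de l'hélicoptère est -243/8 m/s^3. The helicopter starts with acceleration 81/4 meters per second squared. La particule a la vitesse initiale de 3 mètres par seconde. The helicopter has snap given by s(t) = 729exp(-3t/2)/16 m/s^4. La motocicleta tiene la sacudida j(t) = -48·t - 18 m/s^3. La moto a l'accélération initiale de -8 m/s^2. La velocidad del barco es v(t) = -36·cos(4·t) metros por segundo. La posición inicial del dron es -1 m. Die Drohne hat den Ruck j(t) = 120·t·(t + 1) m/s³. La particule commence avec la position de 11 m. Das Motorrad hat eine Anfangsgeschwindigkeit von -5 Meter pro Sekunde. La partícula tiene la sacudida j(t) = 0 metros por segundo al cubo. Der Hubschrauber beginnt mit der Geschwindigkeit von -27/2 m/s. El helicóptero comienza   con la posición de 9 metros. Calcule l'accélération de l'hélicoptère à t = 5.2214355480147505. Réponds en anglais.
To find the answer, we compute 2 integrals of s(t) = 729·exp(-3·t/2)/16. Finding the integral of s(t) and using j(0) = -243/8: j(t) = -243·exp(-3·t/2)/8. The integral of jerk is acceleration. Using a(0) = 81/4, we get a(t) = 81·exp(-3·t/2)/4. From the given acceleration equation a(t) = 81·exp(-3·t/2)/4, we substitute t = 5.2214355480147505 to get a = 0.00803459626202471.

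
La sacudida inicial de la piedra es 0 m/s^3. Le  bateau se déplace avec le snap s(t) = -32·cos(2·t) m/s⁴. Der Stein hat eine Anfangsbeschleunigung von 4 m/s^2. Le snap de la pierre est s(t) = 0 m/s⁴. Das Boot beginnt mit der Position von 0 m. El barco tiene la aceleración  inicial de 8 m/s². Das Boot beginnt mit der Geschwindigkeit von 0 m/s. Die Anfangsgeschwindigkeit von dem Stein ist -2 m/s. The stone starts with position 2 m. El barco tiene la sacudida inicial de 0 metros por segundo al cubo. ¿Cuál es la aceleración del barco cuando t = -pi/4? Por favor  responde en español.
Debemos encontrar la antiderivada de nuestra ecuación del snap s(t) = -32·cos(2·t) 2 veces. Integrando el snap y usando la condición inicial j(0) = 0, obtenemos j(t) = -16·sin(2·t). Integrando la sacudida y usando la condición inicial a(0) = 8, obtenemos a(t) = 8·cos(2·t). De la ecuación de la aceleración a(t) = 8·cos(2·t), sustituimos t = -pi/4 para obtener a = 0.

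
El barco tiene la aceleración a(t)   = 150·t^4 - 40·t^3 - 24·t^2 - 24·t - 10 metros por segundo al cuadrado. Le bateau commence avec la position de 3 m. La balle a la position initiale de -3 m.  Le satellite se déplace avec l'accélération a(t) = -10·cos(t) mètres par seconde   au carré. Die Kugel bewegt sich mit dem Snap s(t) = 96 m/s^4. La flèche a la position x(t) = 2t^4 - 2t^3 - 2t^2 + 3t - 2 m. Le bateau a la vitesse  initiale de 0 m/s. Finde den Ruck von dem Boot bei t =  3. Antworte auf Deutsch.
Wir müssen unsere Gleichung für die Beschleunigung a(t) = 150·t^4 - 40·t^3 - 24·t^2 - 24·t - 10 1-mal ableiten. Mit d/dt von a(t) finden wir j(t) = 600·t^3 - 120·t^2 - 48·t - 24. Aus der Gleichung für den Ruck j(t) = 600·t^3 - 120·t^2 - 48·t - 24, setzen wir t = 3 ein und erhalten j = 14952.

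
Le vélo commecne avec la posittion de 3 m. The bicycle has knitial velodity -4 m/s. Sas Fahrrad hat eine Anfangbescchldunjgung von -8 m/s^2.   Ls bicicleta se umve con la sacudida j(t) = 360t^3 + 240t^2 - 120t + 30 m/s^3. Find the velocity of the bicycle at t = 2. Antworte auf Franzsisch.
Nous devons intégrer notre équation du jerk j(t) = 360·t^3 + 240·t^2 - 120·t + 30 2 fois. L'intégrale du jerk, avec a(0) = -8, donne l'accélération: a(t) = 90·t^4 + 80·t^3 - 60·t^2 + 30·t - 8. L'intégrale de l'accélération est la vitesse. En utilisant v(0) = -4, nous obtenons v(t) = 18·t^5 + 20·t^4 - 20·t^3 + 15·t^2 - 8·t - 4. De l'équation de la vitesse v(t) = 18·t^5 + 20·t^4 - 20·t^3 + 15·t^2 - 8·t - 4, nous substituons t = 2 pour obtenir v = 776.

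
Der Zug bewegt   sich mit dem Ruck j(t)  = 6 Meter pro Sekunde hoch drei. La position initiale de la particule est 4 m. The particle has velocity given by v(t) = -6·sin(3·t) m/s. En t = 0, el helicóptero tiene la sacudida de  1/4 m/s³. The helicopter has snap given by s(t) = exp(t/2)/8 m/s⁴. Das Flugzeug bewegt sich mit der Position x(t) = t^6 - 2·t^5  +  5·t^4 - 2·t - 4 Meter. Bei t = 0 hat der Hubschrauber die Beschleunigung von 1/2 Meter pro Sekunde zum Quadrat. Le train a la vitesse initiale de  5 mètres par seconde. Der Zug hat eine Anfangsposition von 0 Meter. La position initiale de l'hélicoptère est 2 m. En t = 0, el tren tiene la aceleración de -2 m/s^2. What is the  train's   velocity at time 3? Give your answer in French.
Pour résoudre ceci, nous devons prendre 2 intégrales de notre équation du jerk j(t) = 6. La primitive du jerk est l'accélération. En utilisant a(0) = -2, nous obtenons a(t) = 6·t - 2. La primitive de l'accélération, avec v(0) = 5, donne la vitesse: v(t) = 3·t^2 - 2·t + 5. Nous avons la vitesse v(t) = 3·t^2 - 2·t + 5. En substituant t = 3: v(3) = 26.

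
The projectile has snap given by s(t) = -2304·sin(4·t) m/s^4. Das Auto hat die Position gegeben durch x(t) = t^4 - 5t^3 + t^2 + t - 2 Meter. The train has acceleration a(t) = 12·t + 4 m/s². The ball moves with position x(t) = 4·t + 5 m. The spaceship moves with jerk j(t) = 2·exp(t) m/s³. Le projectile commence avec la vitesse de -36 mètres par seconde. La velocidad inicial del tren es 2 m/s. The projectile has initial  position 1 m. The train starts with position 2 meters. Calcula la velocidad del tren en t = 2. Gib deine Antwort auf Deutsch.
Ausgehend von der Beschleunigung a(t) = 12·t + 4, nehmen wir 1 Stammfunktion. Das Integral von der Beschleunigung ist die Geschwindigkeit. Mit v(0) = 2 erhalten wir v(t) = 6·t^2 + 4·t + 2. Aus der Gleichung für die Geschwindigkeit v(t) = 6·t^2 + 4·t + 2, setzen wir t = 2 ein und erhalten v = 34.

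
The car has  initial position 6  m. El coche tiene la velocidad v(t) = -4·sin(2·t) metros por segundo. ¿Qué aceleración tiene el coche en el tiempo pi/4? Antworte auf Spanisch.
Para resolver esto, necesitamos tomar 1 derivada de nuestra ecuación de la velocidad v(t) = -4·sin(2·t). Tomando d/dt de v(t), encontramos a(t) = -8·cos(2·t). Tenemos la aceleración a(t) = -8·cos(2·t). Sustituyendo t = pi/4: a(pi/4) = 0.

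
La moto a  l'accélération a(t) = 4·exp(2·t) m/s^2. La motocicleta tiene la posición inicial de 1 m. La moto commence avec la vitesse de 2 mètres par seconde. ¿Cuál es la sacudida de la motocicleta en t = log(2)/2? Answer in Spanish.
Debemos derivar nuestra ecuación de la aceleración a(t) = 4·exp(2·t) 1 vez. Derivando la aceleración, obtenemos la sacudida: j(t) = 8·exp(2·t). De la ecuación de la sacudida j(t) = 8·exp(2·t), sustituimos t = log(2)/2 para obtener j = 16.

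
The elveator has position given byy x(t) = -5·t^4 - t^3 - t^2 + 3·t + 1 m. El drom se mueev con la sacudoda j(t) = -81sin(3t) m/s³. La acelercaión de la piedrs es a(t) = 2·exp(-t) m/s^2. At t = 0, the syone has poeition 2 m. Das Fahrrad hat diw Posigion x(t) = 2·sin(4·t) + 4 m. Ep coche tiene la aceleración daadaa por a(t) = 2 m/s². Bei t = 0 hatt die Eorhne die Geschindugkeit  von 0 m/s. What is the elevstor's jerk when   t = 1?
Starting from position x(t) = -5·t^4 - t^3 - t^2 + 3·t + 1, we take 3 derivatives. The derivative of position gives velocity: v(t) = -20·t^3 - 3·t^2 - 2·t + 3. Differentiating velocity, we get acceleration: a(t) = -60·t^2 - 6·t - 2. The derivative of acceleration gives jerk: j(t) = -120·t - 6. We have jerk j(t) = -120·t - 6. Substituting t = 1: j(1) = -126.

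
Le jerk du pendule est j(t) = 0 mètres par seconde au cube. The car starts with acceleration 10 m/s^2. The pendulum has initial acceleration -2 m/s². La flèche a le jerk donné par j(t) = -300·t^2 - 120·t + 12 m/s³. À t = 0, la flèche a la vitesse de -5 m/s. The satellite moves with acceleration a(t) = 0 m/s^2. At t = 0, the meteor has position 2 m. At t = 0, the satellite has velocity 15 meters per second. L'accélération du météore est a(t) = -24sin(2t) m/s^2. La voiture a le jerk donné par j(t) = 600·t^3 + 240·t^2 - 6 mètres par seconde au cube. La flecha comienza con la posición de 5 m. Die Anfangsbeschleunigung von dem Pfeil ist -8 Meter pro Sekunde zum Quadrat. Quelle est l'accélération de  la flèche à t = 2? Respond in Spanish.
Para resolver esto, necesitamos tomar 1 integral de nuestra ecuación de la sacudida j(t) = -300·t^2 - 120·t + 12. Integrando la sacudida y usando la condición inicial a(0) = -8, obtenemos a(t) = -100·t^3 - 60·t^2 + 12·t - 8. Tenemos la aceleración a(t) = -100·t^3 - 60·t^2 + 12·t - 8. Sustituyendo t = 2: a(2) = -1024.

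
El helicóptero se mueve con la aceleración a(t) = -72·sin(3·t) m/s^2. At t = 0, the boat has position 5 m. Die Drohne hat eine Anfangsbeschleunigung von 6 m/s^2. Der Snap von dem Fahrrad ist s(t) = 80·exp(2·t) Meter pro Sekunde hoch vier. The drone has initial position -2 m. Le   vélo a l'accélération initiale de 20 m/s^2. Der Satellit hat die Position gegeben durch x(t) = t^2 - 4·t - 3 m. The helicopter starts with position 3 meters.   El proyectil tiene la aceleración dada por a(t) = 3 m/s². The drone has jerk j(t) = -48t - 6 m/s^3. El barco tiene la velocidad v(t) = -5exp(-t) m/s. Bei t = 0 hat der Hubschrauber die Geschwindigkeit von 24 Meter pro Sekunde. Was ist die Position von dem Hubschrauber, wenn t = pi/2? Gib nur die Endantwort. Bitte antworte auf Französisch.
La position à t = pi/2 est x = -5.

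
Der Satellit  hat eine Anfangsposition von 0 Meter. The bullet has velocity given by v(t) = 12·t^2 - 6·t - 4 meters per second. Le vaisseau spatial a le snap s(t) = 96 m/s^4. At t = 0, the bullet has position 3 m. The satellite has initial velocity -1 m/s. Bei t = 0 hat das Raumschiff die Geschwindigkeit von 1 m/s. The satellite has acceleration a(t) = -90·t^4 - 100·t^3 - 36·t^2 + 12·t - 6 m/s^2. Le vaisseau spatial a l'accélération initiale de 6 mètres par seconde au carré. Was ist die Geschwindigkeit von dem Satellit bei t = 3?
Ausgehend von der Beschleunigung a(t) = -90·t^4 - 100·t^3 - 36·t^2 + 12·t - 6, nehmen wir 1 Stammfunktion. Das Integral von der Beschleunigung, mit v(0) = -1, ergibt die Geschwindigkeit: v(t) = -18·t^5 - 25·t^4 - 12·t^3 + 6·t^2 - 6·t - 1. Wir haben die Geschwindigkeit v(t) = -18·t^5 - 25·t^4 - 12·t^3 + 6·t^2 - 6·t - 1. Durch Einsetzen von t = 3: v(3) = -6688.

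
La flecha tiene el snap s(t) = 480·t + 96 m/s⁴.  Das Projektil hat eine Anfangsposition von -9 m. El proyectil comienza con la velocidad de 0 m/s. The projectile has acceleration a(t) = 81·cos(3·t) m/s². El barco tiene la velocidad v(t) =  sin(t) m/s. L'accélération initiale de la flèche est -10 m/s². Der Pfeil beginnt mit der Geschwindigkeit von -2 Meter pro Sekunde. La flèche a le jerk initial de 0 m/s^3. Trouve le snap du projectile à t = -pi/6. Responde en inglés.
To solve this, we need to take 2 derivatives of our acceleration equation a(t) = 81·cos(3·t). The derivative of acceleration gives jerk: j(t) = -243·sin(3·t). The derivative of jerk gives snap: s(t) = -729·cos(3·t). Using s(t) = -729·cos(3·t) and substituting t = -pi/6, we find s = 0.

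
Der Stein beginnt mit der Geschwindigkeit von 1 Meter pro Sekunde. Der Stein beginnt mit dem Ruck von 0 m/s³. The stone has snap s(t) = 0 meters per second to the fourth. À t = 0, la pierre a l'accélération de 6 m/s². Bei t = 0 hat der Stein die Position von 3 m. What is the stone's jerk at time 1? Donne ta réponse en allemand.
Wir müssen die Stammfunktion unserer Gleichung für den Snap s(t) = 0 1-mal finden. Durch Integration von dem Snap und Verwendung der Anfangsbedingung j(0) = 0, erhalten wir j(t) = 0. Aus der Gleichung für den Ruck j(t) = 0, setzen wir t = 1 ein und erhalten j = 0.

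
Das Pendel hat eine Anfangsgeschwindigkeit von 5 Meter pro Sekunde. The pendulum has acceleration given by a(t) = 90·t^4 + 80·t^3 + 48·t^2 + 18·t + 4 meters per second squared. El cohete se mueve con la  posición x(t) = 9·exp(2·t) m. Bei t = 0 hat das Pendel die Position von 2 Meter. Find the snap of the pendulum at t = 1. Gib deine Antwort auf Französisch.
En partant de l'accélération a(t) = 90·t^4 + 80·t^3 + 48·t^2 + 18·t + 4, nous prenons 2 dérivées. En dérivant l'accélération, nous obtenons le jerk: j(t) = 360·t^3 + 240·t^2 + 96·t + 18. En dérivant le jerk, nous obtenons le snap: s(t) = 1080·t^2 + 480·t + 96. En utilisant s(t) = 1080·t^2 + 480·t + 96 et en substituant t = 1, nous trouvons s = 1656.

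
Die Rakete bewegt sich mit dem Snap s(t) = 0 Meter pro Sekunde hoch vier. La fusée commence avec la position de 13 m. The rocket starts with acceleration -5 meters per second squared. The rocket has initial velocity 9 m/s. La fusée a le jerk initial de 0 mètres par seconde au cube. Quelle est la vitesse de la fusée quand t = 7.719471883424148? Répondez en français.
Nous devons intégrer notre équation du snap s(t) = 0 3 fois. En intégrant le snap et en utilisant la condition initiale j(0) = 0, nous obtenons j(t) = 0. La primitive du jerk, avec a(0) = -5, donne l'accélération: a(t) = -5. En prenant ∫a(t)dt et en appliquant v(0) = 9, nous trouvons v(t) = 9 - 5·t. De l'équation de la vitesse v(t) = 9 - 5·t, nous substituons t = 7.719471883424148 pour obtenir v = -29.5973594171207.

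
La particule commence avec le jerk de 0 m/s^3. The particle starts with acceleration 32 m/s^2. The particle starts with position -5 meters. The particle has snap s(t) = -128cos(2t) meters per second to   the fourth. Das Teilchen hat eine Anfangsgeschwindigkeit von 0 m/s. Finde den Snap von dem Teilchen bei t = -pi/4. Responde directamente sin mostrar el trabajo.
Die Antwort ist 0.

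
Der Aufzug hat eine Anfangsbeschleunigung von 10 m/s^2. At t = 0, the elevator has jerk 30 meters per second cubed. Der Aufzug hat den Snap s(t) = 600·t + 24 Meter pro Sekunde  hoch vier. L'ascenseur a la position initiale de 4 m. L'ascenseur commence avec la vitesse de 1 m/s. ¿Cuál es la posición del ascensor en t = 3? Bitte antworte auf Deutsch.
Wir müssen die Stammfunktion unserer Gleichung für den Snap s(t) = 600·t + 24 4-mal finden. Die Stammfunktion von dem Snap ist der Ruck. Mit j(0) = 30 erhalten wir j(t) = 300·t^2 + 24·t + 30. Die Stammfunktion von dem Ruck, mit a(0) = 10, ergibt die Beschleunigung: a(t) = 100·t^3 + 12·t^2 + 30·t + 10. Die Stammfunktion von der Beschleunigung ist die Geschwindigkeit. Mit v(0) = 1 erhalten wir v(t) = 25·t^4 + 4·t^3 + 15·t^2 + 10·t + 1. Das Integral von der Geschwindigkeit, mit x(0) = 4, ergibt die Position: x(t) = 5·t^5 + t^4 + 5·t^3 + 5·t^2 + t + 4. Wir haben die Position x(t) = 5·t^5 + t^4 + 5·t^3 + 5·t^2 + t + 4. Durch Einsetzen von t = 3: x(3) = 1483.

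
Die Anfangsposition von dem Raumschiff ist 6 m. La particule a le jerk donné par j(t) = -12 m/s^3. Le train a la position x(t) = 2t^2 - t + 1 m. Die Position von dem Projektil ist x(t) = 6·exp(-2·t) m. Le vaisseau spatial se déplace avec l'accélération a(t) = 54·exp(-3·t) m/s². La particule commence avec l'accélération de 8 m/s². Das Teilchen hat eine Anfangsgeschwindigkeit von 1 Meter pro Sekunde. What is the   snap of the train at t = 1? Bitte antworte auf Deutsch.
Wir müssen unsere Gleichung für die Position x(t) = 2·t^2 - t + 1 4-mal ableiten. Die Ableitung von der Position ergibt die Geschwindigkeit: v(t) = 4·t - 1. Die Ableitung von der Geschwindigkeit ergibt die Beschleunigung: a(t) = 4. Die Ableitung von der Beschleunigung ergibt den Ruck: j(t) = 0. Mit d/dt von j(t) finden wir s(t) = 0. Wir haben den Snap s(t) = 0. Durch Einsetzen von t = 1: s(1) = 0.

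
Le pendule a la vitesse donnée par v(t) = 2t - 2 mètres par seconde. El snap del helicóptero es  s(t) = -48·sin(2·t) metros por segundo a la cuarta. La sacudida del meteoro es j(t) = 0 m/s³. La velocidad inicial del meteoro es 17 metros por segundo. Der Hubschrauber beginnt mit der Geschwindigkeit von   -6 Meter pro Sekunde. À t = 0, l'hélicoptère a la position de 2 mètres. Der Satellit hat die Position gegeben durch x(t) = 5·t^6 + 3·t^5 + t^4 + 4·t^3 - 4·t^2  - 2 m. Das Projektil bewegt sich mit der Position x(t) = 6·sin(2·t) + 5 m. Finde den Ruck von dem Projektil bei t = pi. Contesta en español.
Debemos derivar nuestra ecuación de la posición x(t) = 6·sin(2·t) + 5 3 veces. Tomando d/dt de x(t), encontramos v(t) = 12·cos(2·t). Derivando la velocidad, obtenemos la aceleración: a(t) = -24·sin(2·t). Tomando d/dt de a(t), encontramos j(t) = -48·cos(2·t). Usando j(t) = -48·cos(2·t) y sustituyendo t = pi, encontramos j = -48.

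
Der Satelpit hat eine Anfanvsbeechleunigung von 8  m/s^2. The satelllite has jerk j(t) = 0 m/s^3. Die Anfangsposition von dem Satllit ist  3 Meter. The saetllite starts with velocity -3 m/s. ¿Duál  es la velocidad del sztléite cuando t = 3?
Partiendo de la sacudida j(t) = 0, tomamos 2 integrales. La integral de la sacudida, con a(0) = 8, da la aceleración: a(t) = 8. La antiderivada de la aceleración, con v(0) = -3, da la velocidad: v(t) = 8·t - 3. Tenemos la velocidad v(t) = 8·t - 3. Sustituyendo t = 3: v(3) = 21.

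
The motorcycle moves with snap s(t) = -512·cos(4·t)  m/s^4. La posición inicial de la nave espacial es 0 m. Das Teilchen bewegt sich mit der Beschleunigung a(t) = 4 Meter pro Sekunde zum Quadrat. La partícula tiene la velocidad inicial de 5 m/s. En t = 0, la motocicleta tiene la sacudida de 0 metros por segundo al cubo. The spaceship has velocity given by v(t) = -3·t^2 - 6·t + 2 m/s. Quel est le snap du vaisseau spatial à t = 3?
En partant de la vitesse v(t) = -3·t^2 - 6·t + 2, nous prenons 3 dérivées. La dérivée de la vitesse donne l'accélération: a(t) = -6·t - 6. En dérivant l'accélération, nous obtenons le jerk: j(t) = -6. En dérivant le jerk, nous obtenons le snap: s(t) = 0. De l'équation du snap s(t) = 0, nous substituons t = 3 pour obtenir s = 0.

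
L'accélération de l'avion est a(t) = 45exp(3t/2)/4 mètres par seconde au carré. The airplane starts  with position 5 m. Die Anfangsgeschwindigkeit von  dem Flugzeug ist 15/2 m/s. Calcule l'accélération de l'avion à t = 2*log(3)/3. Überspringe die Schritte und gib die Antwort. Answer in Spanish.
La respuesta es 135/4.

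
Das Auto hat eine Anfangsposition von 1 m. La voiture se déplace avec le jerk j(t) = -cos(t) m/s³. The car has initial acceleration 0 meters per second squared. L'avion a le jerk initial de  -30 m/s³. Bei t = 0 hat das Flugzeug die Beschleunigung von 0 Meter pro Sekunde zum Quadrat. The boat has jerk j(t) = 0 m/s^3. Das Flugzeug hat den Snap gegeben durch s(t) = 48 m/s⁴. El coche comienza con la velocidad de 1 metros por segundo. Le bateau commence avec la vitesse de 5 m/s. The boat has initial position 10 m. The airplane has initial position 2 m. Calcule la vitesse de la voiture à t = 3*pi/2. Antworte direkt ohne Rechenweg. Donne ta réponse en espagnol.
La velocidad en t = 3*pi/2 es v = 0.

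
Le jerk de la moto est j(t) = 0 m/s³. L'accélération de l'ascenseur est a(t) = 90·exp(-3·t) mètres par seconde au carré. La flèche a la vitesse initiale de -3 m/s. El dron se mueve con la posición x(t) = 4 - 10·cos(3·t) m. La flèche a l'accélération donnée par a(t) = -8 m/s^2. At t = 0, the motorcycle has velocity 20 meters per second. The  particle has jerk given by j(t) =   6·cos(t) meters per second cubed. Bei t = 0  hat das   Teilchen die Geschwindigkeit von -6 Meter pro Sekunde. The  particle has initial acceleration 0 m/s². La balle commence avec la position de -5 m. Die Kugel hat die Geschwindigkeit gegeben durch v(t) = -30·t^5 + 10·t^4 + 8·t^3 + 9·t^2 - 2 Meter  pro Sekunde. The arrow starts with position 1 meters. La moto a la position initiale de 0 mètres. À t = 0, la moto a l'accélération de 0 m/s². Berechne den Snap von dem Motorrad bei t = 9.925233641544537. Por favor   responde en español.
Para resolver esto, necesitamos tomar 1 derivada de nuestra ecuación de la sacudida j(t) = 0. Tomando d/dt de j(t), encontramos s(t) = 0. Tenemos el snap s(t) = 0. Sustituyendo t = 9.925233641544537: s(9.925233641544537) = 0.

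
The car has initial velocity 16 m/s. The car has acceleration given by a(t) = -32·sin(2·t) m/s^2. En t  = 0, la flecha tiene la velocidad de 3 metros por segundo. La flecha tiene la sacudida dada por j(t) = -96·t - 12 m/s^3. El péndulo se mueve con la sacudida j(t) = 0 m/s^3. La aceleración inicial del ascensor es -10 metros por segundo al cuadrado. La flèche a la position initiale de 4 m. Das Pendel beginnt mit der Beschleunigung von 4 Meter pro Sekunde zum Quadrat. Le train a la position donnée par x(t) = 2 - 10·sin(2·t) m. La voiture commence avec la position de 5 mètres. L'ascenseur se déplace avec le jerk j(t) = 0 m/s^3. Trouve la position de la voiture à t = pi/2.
En partant de l'accélération a(t) = -32·sin(2·t), nous prenons 2 primitives. La primitive de l'accélération est la vitesse. En utilisant v(0) = 16, nous obtenons v(t) = 16·cos(2·t). En intégrant la vitesse et en utilisant la condition initiale x(0) = 5, nous obtenons x(t) = 8·sin(2·t) + 5. De l'équation de la position x(t) = 8·sin(2·t) + 5, nous substituons t = pi/2 pour obtenir x = 5.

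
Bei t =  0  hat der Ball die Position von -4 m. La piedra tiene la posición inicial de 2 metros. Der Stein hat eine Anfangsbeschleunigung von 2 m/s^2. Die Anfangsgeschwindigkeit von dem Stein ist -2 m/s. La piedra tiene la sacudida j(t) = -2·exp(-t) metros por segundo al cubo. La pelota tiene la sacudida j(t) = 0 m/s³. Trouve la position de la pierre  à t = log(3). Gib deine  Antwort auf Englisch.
We must find the integral of our jerk equation j(t) = -2·exp(-t) 3 times. Finding the integral of j(t) and using a(0) = 2: a(t) = 2·exp(-t). Taking ∫a(t)dt and applying v(0) = -2, we find v(t) = -2·exp(-t). Finding the antiderivative of v(t) and using x(0) = 2: x(t) = 2·exp(-t). Using x(t) = 2·exp(-t) and substituting t = log(3), we find x = 2/3.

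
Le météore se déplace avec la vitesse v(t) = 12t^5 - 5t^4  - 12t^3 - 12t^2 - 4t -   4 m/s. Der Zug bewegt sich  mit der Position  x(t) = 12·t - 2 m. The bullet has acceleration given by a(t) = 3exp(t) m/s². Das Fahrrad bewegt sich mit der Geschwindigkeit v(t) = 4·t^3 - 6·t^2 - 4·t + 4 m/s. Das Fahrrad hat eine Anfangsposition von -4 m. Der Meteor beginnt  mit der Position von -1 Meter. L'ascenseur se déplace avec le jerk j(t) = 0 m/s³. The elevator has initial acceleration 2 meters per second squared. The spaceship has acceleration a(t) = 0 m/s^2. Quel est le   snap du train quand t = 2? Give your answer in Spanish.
Partiendo de la posición x(t) = 12·t - 2, tomamos 4 derivadas. La derivada de la posición da la velocidad: v(t) = 12. Derivando la velocidad, obtenemos la aceleración: a(t) = 0. La derivada de la aceleración da la sacudida: j(t) = 0. Derivando la sacudida, obtenemos el snap: s(t) = 0. Tenemos el snap s(t) = 0. Sustituyendo t = 2: s(2) = 0.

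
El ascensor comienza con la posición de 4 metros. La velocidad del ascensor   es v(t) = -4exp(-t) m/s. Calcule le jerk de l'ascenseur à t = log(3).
Nous devons dériver notre équation de la vitesse v(t) = -4·exp(-t) 2 fois. En prenant d/dt de v(t), nous trouvons a(t) = 4·exp(-t). En prenant d/dt de a(t), nous trouvons j(t) = -4·exp(-t). De l'équation du jerk j(t) = -4·exp(-t), nous substituons t = log(3) pour obtenir j = -4/3.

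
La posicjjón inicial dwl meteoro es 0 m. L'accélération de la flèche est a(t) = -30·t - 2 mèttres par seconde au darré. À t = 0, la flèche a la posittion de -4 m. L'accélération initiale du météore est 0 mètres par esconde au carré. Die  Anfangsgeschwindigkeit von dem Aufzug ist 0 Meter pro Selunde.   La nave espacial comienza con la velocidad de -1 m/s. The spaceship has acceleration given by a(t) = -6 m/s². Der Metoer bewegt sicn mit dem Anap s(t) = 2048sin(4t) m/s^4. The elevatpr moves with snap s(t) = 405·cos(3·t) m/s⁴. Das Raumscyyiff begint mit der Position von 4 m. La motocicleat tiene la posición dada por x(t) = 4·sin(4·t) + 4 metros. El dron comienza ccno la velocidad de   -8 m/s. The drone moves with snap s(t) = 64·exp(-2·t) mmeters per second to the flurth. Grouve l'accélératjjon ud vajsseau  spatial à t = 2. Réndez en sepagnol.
Tenemos la aceleración a(t) = -6. Sustituyendo t = 2: a(2) = -6.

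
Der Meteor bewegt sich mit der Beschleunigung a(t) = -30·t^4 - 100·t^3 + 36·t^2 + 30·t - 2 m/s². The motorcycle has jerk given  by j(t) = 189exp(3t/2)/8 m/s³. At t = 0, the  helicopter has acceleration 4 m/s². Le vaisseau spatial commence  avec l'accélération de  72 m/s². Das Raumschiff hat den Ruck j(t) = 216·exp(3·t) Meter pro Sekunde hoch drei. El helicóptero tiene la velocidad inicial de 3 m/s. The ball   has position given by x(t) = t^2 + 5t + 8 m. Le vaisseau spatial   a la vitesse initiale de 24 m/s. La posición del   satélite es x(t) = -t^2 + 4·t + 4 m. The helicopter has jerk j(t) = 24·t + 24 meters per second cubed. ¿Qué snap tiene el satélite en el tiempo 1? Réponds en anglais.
We must differentiate our position equation x(t) = -t^2 + 4·t + 4 4 times. Differentiating position, we get velocity: v(t) = 4 - 2·t. Taking d/dt of v(t), we find a(t) = -2. Differentiating acceleration, we get jerk: j(t) = 0. The derivative of jerk gives snap: s(t) = 0. We have snap s(t) = 0. Substituting t = 1: s(1) = 0.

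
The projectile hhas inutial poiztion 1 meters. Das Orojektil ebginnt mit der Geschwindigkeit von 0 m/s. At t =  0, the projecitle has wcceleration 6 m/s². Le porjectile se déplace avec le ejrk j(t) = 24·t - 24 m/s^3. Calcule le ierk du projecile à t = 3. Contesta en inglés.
From the given jerk equation j(t) = 24·t - 24, we substitute t = 3 to get j = 48.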